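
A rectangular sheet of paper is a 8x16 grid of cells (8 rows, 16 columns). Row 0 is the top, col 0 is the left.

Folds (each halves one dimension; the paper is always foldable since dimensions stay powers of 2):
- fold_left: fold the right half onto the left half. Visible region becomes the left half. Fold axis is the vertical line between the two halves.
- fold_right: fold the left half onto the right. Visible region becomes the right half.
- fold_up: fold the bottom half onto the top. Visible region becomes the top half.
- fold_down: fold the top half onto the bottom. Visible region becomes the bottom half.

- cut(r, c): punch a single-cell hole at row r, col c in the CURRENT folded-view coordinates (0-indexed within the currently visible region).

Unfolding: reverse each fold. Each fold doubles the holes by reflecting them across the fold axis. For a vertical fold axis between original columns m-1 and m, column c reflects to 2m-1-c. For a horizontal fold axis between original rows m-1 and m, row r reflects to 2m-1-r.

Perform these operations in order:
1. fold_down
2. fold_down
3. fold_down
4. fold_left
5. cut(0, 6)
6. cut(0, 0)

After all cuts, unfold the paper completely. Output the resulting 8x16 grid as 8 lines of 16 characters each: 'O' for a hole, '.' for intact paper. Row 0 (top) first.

Answer: O.....O..O.....O
O.....O..O.....O
O.....O..O.....O
O.....O..O.....O
O.....O..O.....O
O.....O..O.....O
O.....O..O.....O
O.....O..O.....O

Derivation:
Op 1 fold_down: fold axis h@4; visible region now rows[4,8) x cols[0,16) = 4x16
Op 2 fold_down: fold axis h@6; visible region now rows[6,8) x cols[0,16) = 2x16
Op 3 fold_down: fold axis h@7; visible region now rows[7,8) x cols[0,16) = 1x16
Op 4 fold_left: fold axis v@8; visible region now rows[7,8) x cols[0,8) = 1x8
Op 5 cut(0, 6): punch at orig (7,6); cuts so far [(7, 6)]; region rows[7,8) x cols[0,8) = 1x8
Op 6 cut(0, 0): punch at orig (7,0); cuts so far [(7, 0), (7, 6)]; region rows[7,8) x cols[0,8) = 1x8
Unfold 1 (reflect across v@8): 4 holes -> [(7, 0), (7, 6), (7, 9), (7, 15)]
Unfold 2 (reflect across h@7): 8 holes -> [(6, 0), (6, 6), (6, 9), (6, 15), (7, 0), (7, 6), (7, 9), (7, 15)]
Unfold 3 (reflect across h@6): 16 holes -> [(4, 0), (4, 6), (4, 9), (4, 15), (5, 0), (5, 6), (5, 9), (5, 15), (6, 0), (6, 6), (6, 9), (6, 15), (7, 0), (7, 6), (7, 9), (7, 15)]
Unfold 4 (reflect across h@4): 32 holes -> [(0, 0), (0, 6), (0, 9), (0, 15), (1, 0), (1, 6), (1, 9), (1, 15), (2, 0), (2, 6), (2, 9), (2, 15), (3, 0), (3, 6), (3, 9), (3, 15), (4, 0), (4, 6), (4, 9), (4, 15), (5, 0), (5, 6), (5, 9), (5, 15), (6, 0), (6, 6), (6, 9), (6, 15), (7, 0), (7, 6), (7, 9), (7, 15)]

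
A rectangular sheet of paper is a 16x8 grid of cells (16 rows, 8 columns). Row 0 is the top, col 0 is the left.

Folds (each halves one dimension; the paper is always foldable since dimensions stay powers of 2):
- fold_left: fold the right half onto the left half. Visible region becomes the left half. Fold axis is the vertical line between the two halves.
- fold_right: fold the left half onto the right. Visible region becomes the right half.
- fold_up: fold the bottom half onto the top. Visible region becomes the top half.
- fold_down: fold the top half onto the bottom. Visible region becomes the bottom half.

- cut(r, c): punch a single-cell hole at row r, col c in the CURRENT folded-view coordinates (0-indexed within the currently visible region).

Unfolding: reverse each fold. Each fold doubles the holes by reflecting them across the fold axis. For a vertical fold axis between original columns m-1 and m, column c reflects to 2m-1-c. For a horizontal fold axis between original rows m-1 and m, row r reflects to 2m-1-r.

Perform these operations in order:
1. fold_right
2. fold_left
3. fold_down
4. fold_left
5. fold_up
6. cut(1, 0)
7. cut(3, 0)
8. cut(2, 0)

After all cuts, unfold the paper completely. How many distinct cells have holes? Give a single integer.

Op 1 fold_right: fold axis v@4; visible region now rows[0,16) x cols[4,8) = 16x4
Op 2 fold_left: fold axis v@6; visible region now rows[0,16) x cols[4,6) = 16x2
Op 3 fold_down: fold axis h@8; visible region now rows[8,16) x cols[4,6) = 8x2
Op 4 fold_left: fold axis v@5; visible region now rows[8,16) x cols[4,5) = 8x1
Op 5 fold_up: fold axis h@12; visible region now rows[8,12) x cols[4,5) = 4x1
Op 6 cut(1, 0): punch at orig (9,4); cuts so far [(9, 4)]; region rows[8,12) x cols[4,5) = 4x1
Op 7 cut(3, 0): punch at orig (11,4); cuts so far [(9, 4), (11, 4)]; region rows[8,12) x cols[4,5) = 4x1
Op 8 cut(2, 0): punch at orig (10,4); cuts so far [(9, 4), (10, 4), (11, 4)]; region rows[8,12) x cols[4,5) = 4x1
Unfold 1 (reflect across h@12): 6 holes -> [(9, 4), (10, 4), (11, 4), (12, 4), (13, 4), (14, 4)]
Unfold 2 (reflect across v@5): 12 holes -> [(9, 4), (9, 5), (10, 4), (10, 5), (11, 4), (11, 5), (12, 4), (12, 5), (13, 4), (13, 5), (14, 4), (14, 5)]
Unfold 3 (reflect across h@8): 24 holes -> [(1, 4), (1, 5), (2, 4), (2, 5), (3, 4), (3, 5), (4, 4), (4, 5), (5, 4), (5, 5), (6, 4), (6, 5), (9, 4), (9, 5), (10, 4), (10, 5), (11, 4), (11, 5), (12, 4), (12, 5), (13, 4), (13, 5), (14, 4), (14, 5)]
Unfold 4 (reflect across v@6): 48 holes -> [(1, 4), (1, 5), (1, 6), (1, 7), (2, 4), (2, 5), (2, 6), (2, 7), (3, 4), (3, 5), (3, 6), (3, 7), (4, 4), (4, 5), (4, 6), (4, 7), (5, 4), (5, 5), (5, 6), (5, 7), (6, 4), (6, 5), (6, 6), (6, 7), (9, 4), (9, 5), (9, 6), (9, 7), (10, 4), (10, 5), (10, 6), (10, 7), (11, 4), (11, 5), (11, 6), (11, 7), (12, 4), (12, 5), (12, 6), (12, 7), (13, 4), (13, 5), (13, 6), (13, 7), (14, 4), (14, 5), (14, 6), (14, 7)]
Unfold 5 (reflect across v@4): 96 holes -> [(1, 0), (1, 1), (1, 2), (1, 3), (1, 4), (1, 5), (1, 6), (1, 7), (2, 0), (2, 1), (2, 2), (2, 3), (2, 4), (2, 5), (2, 6), (2, 7), (3, 0), (3, 1), (3, 2), (3, 3), (3, 4), (3, 5), (3, 6), (3, 7), (4, 0), (4, 1), (4, 2), (4, 3), (4, 4), (4, 5), (4, 6), (4, 7), (5, 0), (5, 1), (5, 2), (5, 3), (5, 4), (5, 5), (5, 6), (5, 7), (6, 0), (6, 1), (6, 2), (6, 3), (6, 4), (6, 5), (6, 6), (6, 7), (9, 0), (9, 1), (9, 2), (9, 3), (9, 4), (9, 5), (9, 6), (9, 7), (10, 0), (10, 1), (10, 2), (10, 3), (10, 4), (10, 5), (10, 6), (10, 7), (11, 0), (11, 1), (11, 2), (11, 3), (11, 4), (11, 5), (11, 6), (11, 7), (12, 0), (12, 1), (12, 2), (12, 3), (12, 4), (12, 5), (12, 6), (12, 7), (13, 0), (13, 1), (13, 2), (13, 3), (13, 4), (13, 5), (13, 6), (13, 7), (14, 0), (14, 1), (14, 2), (14, 3), (14, 4), (14, 5), (14, 6), (14, 7)]

Answer: 96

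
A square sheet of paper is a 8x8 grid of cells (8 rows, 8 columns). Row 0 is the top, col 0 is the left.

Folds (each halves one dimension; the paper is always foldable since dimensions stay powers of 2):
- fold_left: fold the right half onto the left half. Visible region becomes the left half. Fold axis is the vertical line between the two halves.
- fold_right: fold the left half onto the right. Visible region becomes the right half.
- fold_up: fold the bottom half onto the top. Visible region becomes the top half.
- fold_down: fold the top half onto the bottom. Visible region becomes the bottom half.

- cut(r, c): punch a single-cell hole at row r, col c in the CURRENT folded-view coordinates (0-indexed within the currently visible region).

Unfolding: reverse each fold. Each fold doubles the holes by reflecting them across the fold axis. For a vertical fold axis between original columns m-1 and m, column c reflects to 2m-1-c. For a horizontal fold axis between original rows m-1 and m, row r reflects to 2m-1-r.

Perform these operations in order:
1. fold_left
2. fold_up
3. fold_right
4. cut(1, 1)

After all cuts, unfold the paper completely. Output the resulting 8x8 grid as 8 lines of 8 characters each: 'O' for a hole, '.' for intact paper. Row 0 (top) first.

Op 1 fold_left: fold axis v@4; visible region now rows[0,8) x cols[0,4) = 8x4
Op 2 fold_up: fold axis h@4; visible region now rows[0,4) x cols[0,4) = 4x4
Op 3 fold_right: fold axis v@2; visible region now rows[0,4) x cols[2,4) = 4x2
Op 4 cut(1, 1): punch at orig (1,3); cuts so far [(1, 3)]; region rows[0,4) x cols[2,4) = 4x2
Unfold 1 (reflect across v@2): 2 holes -> [(1, 0), (1, 3)]
Unfold 2 (reflect across h@4): 4 holes -> [(1, 0), (1, 3), (6, 0), (6, 3)]
Unfold 3 (reflect across v@4): 8 holes -> [(1, 0), (1, 3), (1, 4), (1, 7), (6, 0), (6, 3), (6, 4), (6, 7)]

Answer: ........
O..OO..O
........
........
........
........
O..OO..O
........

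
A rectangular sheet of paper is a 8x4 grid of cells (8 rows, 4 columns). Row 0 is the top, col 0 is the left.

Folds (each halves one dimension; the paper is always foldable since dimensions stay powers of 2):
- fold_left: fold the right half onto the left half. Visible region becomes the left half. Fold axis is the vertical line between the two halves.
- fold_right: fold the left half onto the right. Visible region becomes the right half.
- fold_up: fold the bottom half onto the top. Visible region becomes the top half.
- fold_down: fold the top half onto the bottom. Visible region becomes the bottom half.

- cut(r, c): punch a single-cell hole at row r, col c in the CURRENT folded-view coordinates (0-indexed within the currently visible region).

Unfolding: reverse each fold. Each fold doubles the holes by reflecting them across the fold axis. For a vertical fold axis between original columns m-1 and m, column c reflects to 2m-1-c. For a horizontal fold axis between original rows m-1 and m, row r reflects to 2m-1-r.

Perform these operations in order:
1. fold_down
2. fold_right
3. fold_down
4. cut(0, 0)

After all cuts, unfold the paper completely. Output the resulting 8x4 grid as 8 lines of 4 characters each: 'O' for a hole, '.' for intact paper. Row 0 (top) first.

Answer: ....
.OO.
.OO.
....
....
.OO.
.OO.
....

Derivation:
Op 1 fold_down: fold axis h@4; visible region now rows[4,8) x cols[0,4) = 4x4
Op 2 fold_right: fold axis v@2; visible region now rows[4,8) x cols[2,4) = 4x2
Op 3 fold_down: fold axis h@6; visible region now rows[6,8) x cols[2,4) = 2x2
Op 4 cut(0, 0): punch at orig (6,2); cuts so far [(6, 2)]; region rows[6,8) x cols[2,4) = 2x2
Unfold 1 (reflect across h@6): 2 holes -> [(5, 2), (6, 2)]
Unfold 2 (reflect across v@2): 4 holes -> [(5, 1), (5, 2), (6, 1), (6, 2)]
Unfold 3 (reflect across h@4): 8 holes -> [(1, 1), (1, 2), (2, 1), (2, 2), (5, 1), (5, 2), (6, 1), (6, 2)]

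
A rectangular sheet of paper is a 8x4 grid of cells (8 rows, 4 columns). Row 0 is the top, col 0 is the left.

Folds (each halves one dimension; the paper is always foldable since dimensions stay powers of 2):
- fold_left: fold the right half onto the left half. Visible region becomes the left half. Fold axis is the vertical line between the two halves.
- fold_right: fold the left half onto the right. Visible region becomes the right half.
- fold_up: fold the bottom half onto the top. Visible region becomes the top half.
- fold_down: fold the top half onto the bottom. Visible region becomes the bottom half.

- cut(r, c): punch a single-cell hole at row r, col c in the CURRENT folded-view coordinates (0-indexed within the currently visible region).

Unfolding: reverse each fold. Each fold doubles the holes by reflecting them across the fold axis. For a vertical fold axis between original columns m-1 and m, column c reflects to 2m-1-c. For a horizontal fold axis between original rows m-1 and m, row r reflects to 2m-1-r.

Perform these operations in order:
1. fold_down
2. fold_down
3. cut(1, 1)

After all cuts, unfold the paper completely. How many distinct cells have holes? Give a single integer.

Op 1 fold_down: fold axis h@4; visible region now rows[4,8) x cols[0,4) = 4x4
Op 2 fold_down: fold axis h@6; visible region now rows[6,8) x cols[0,4) = 2x4
Op 3 cut(1, 1): punch at orig (7,1); cuts so far [(7, 1)]; region rows[6,8) x cols[0,4) = 2x4
Unfold 1 (reflect across h@6): 2 holes -> [(4, 1), (7, 1)]
Unfold 2 (reflect across h@4): 4 holes -> [(0, 1), (3, 1), (4, 1), (7, 1)]

Answer: 4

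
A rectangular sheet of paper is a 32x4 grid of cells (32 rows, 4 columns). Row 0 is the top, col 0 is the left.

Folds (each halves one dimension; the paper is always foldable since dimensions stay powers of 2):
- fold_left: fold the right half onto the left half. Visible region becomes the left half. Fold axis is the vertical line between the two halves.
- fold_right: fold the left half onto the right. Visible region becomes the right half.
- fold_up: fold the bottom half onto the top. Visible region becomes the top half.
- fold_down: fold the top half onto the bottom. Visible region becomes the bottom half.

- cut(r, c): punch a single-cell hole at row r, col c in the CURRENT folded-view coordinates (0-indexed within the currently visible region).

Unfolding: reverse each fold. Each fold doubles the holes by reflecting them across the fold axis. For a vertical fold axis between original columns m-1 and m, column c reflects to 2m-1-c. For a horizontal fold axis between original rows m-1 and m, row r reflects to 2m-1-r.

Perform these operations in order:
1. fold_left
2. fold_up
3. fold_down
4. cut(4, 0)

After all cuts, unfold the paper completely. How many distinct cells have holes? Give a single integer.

Answer: 8

Derivation:
Op 1 fold_left: fold axis v@2; visible region now rows[0,32) x cols[0,2) = 32x2
Op 2 fold_up: fold axis h@16; visible region now rows[0,16) x cols[0,2) = 16x2
Op 3 fold_down: fold axis h@8; visible region now rows[8,16) x cols[0,2) = 8x2
Op 4 cut(4, 0): punch at orig (12,0); cuts so far [(12, 0)]; region rows[8,16) x cols[0,2) = 8x2
Unfold 1 (reflect across h@8): 2 holes -> [(3, 0), (12, 0)]
Unfold 2 (reflect across h@16): 4 holes -> [(3, 0), (12, 0), (19, 0), (28, 0)]
Unfold 3 (reflect across v@2): 8 holes -> [(3, 0), (3, 3), (12, 0), (12, 3), (19, 0), (19, 3), (28, 0), (28, 3)]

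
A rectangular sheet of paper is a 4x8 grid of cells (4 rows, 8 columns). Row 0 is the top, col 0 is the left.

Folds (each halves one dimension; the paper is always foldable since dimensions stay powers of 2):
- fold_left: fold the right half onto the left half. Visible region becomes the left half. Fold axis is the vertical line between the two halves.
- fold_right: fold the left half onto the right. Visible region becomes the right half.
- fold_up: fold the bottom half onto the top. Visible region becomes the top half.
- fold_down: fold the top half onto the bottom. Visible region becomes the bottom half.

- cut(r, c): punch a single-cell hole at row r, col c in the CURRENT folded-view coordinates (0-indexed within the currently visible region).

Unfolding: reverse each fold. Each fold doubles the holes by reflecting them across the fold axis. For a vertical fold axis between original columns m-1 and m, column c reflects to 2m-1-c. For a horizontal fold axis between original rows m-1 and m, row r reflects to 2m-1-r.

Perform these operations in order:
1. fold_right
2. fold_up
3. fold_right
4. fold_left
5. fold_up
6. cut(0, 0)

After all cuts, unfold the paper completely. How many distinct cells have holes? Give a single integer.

Answer: 32

Derivation:
Op 1 fold_right: fold axis v@4; visible region now rows[0,4) x cols[4,8) = 4x4
Op 2 fold_up: fold axis h@2; visible region now rows[0,2) x cols[4,8) = 2x4
Op 3 fold_right: fold axis v@6; visible region now rows[0,2) x cols[6,8) = 2x2
Op 4 fold_left: fold axis v@7; visible region now rows[0,2) x cols[6,7) = 2x1
Op 5 fold_up: fold axis h@1; visible region now rows[0,1) x cols[6,7) = 1x1
Op 6 cut(0, 0): punch at orig (0,6); cuts so far [(0, 6)]; region rows[0,1) x cols[6,7) = 1x1
Unfold 1 (reflect across h@1): 2 holes -> [(0, 6), (1, 6)]
Unfold 2 (reflect across v@7): 4 holes -> [(0, 6), (0, 7), (1, 6), (1, 7)]
Unfold 3 (reflect across v@6): 8 holes -> [(0, 4), (0, 5), (0, 6), (0, 7), (1, 4), (1, 5), (1, 6), (1, 7)]
Unfold 4 (reflect across h@2): 16 holes -> [(0, 4), (0, 5), (0, 6), (0, 7), (1, 4), (1, 5), (1, 6), (1, 7), (2, 4), (2, 5), (2, 6), (2, 7), (3, 4), (3, 5), (3, 6), (3, 7)]
Unfold 5 (reflect across v@4): 32 holes -> [(0, 0), (0, 1), (0, 2), (0, 3), (0, 4), (0, 5), (0, 6), (0, 7), (1, 0), (1, 1), (1, 2), (1, 3), (1, 4), (1, 5), (1, 6), (1, 7), (2, 0), (2, 1), (2, 2), (2, 3), (2, 4), (2, 5), (2, 6), (2, 7), (3, 0), (3, 1), (3, 2), (3, 3), (3, 4), (3, 5), (3, 6), (3, 7)]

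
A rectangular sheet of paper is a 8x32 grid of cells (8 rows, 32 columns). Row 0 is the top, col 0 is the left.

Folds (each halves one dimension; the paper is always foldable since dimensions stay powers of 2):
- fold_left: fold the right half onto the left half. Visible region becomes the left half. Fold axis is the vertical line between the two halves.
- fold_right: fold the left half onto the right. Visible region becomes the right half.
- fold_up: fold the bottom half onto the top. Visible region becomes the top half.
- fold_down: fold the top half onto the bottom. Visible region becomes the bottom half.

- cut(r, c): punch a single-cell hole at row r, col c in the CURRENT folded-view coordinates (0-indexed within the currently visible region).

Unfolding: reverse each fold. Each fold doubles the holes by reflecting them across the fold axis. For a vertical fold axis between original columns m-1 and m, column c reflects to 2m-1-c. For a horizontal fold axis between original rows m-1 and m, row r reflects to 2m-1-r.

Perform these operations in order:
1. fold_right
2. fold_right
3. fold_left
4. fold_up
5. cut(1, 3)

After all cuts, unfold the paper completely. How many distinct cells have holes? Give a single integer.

Answer: 16

Derivation:
Op 1 fold_right: fold axis v@16; visible region now rows[0,8) x cols[16,32) = 8x16
Op 2 fold_right: fold axis v@24; visible region now rows[0,8) x cols[24,32) = 8x8
Op 3 fold_left: fold axis v@28; visible region now rows[0,8) x cols[24,28) = 8x4
Op 4 fold_up: fold axis h@4; visible region now rows[0,4) x cols[24,28) = 4x4
Op 5 cut(1, 3): punch at orig (1,27); cuts so far [(1, 27)]; region rows[0,4) x cols[24,28) = 4x4
Unfold 1 (reflect across h@4): 2 holes -> [(1, 27), (6, 27)]
Unfold 2 (reflect across v@28): 4 holes -> [(1, 27), (1, 28), (6, 27), (6, 28)]
Unfold 3 (reflect across v@24): 8 holes -> [(1, 19), (1, 20), (1, 27), (1, 28), (6, 19), (6, 20), (6, 27), (6, 28)]
Unfold 4 (reflect across v@16): 16 holes -> [(1, 3), (1, 4), (1, 11), (1, 12), (1, 19), (1, 20), (1, 27), (1, 28), (6, 3), (6, 4), (6, 11), (6, 12), (6, 19), (6, 20), (6, 27), (6, 28)]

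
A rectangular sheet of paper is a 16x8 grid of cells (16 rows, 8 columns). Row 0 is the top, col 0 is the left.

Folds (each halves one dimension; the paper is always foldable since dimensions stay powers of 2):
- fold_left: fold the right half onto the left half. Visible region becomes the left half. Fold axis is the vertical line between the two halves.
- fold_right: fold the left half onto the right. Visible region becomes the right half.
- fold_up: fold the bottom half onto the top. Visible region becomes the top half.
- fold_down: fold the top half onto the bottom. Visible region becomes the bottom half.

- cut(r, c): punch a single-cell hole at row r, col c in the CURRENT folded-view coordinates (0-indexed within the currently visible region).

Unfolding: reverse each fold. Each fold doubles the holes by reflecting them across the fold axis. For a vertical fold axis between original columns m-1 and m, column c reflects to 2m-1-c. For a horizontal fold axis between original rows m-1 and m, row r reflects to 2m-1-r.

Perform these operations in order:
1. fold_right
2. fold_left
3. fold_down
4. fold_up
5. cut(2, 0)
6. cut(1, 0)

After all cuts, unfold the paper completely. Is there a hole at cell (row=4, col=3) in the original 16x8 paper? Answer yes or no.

Answer: no

Derivation:
Op 1 fold_right: fold axis v@4; visible region now rows[0,16) x cols[4,8) = 16x4
Op 2 fold_left: fold axis v@6; visible region now rows[0,16) x cols[4,6) = 16x2
Op 3 fold_down: fold axis h@8; visible region now rows[8,16) x cols[4,6) = 8x2
Op 4 fold_up: fold axis h@12; visible region now rows[8,12) x cols[4,6) = 4x2
Op 5 cut(2, 0): punch at orig (10,4); cuts so far [(10, 4)]; region rows[8,12) x cols[4,6) = 4x2
Op 6 cut(1, 0): punch at orig (9,4); cuts so far [(9, 4), (10, 4)]; region rows[8,12) x cols[4,6) = 4x2
Unfold 1 (reflect across h@12): 4 holes -> [(9, 4), (10, 4), (13, 4), (14, 4)]
Unfold 2 (reflect across h@8): 8 holes -> [(1, 4), (2, 4), (5, 4), (6, 4), (9, 4), (10, 4), (13, 4), (14, 4)]
Unfold 3 (reflect across v@6): 16 holes -> [(1, 4), (1, 7), (2, 4), (2, 7), (5, 4), (5, 7), (6, 4), (6, 7), (9, 4), (9, 7), (10, 4), (10, 7), (13, 4), (13, 7), (14, 4), (14, 7)]
Unfold 4 (reflect across v@4): 32 holes -> [(1, 0), (1, 3), (1, 4), (1, 7), (2, 0), (2, 3), (2, 4), (2, 7), (5, 0), (5, 3), (5, 4), (5, 7), (6, 0), (6, 3), (6, 4), (6, 7), (9, 0), (9, 3), (9, 4), (9, 7), (10, 0), (10, 3), (10, 4), (10, 7), (13, 0), (13, 3), (13, 4), (13, 7), (14, 0), (14, 3), (14, 4), (14, 7)]
Holes: [(1, 0), (1, 3), (1, 4), (1, 7), (2, 0), (2, 3), (2, 4), (2, 7), (5, 0), (5, 3), (5, 4), (5, 7), (6, 0), (6, 3), (6, 4), (6, 7), (9, 0), (9, 3), (9, 4), (9, 7), (10, 0), (10, 3), (10, 4), (10, 7), (13, 0), (13, 3), (13, 4), (13, 7), (14, 0), (14, 3), (14, 4), (14, 7)]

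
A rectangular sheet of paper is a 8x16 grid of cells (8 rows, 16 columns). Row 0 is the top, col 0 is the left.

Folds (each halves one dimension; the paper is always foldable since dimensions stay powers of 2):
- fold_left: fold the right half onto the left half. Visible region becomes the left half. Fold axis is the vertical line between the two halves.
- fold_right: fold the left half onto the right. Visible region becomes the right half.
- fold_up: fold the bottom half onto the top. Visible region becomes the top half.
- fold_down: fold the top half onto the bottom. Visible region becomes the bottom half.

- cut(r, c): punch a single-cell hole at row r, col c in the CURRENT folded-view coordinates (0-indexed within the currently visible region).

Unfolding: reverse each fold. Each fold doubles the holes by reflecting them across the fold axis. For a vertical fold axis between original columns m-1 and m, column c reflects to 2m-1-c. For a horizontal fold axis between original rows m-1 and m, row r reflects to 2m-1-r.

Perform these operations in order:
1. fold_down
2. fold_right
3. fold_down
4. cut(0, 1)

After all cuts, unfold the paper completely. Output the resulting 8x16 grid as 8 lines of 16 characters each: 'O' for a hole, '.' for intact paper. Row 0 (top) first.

Answer: ................
......O..O......
......O..O......
................
................
......O..O......
......O..O......
................

Derivation:
Op 1 fold_down: fold axis h@4; visible region now rows[4,8) x cols[0,16) = 4x16
Op 2 fold_right: fold axis v@8; visible region now rows[4,8) x cols[8,16) = 4x8
Op 3 fold_down: fold axis h@6; visible region now rows[6,8) x cols[8,16) = 2x8
Op 4 cut(0, 1): punch at orig (6,9); cuts so far [(6, 9)]; region rows[6,8) x cols[8,16) = 2x8
Unfold 1 (reflect across h@6): 2 holes -> [(5, 9), (6, 9)]
Unfold 2 (reflect across v@8): 4 holes -> [(5, 6), (5, 9), (6, 6), (6, 9)]
Unfold 3 (reflect across h@4): 8 holes -> [(1, 6), (1, 9), (2, 6), (2, 9), (5, 6), (5, 9), (6, 6), (6, 9)]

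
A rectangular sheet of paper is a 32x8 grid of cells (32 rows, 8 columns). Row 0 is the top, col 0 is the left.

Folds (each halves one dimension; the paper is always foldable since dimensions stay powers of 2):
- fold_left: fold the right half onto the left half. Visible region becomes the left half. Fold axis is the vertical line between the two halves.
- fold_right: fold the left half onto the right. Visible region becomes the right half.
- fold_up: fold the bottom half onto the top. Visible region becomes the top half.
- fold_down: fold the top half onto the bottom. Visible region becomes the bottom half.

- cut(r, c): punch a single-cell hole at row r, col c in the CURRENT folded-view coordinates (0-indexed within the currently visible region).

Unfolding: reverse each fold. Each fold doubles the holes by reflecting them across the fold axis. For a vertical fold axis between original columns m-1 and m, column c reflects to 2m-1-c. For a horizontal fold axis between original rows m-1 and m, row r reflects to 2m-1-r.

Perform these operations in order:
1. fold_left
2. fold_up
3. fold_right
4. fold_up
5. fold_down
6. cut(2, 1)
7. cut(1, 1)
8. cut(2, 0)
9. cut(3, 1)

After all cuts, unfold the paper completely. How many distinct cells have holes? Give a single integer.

Answer: 128

Derivation:
Op 1 fold_left: fold axis v@4; visible region now rows[0,32) x cols[0,4) = 32x4
Op 2 fold_up: fold axis h@16; visible region now rows[0,16) x cols[0,4) = 16x4
Op 3 fold_right: fold axis v@2; visible region now rows[0,16) x cols[2,4) = 16x2
Op 4 fold_up: fold axis h@8; visible region now rows[0,8) x cols[2,4) = 8x2
Op 5 fold_down: fold axis h@4; visible region now rows[4,8) x cols[2,4) = 4x2
Op 6 cut(2, 1): punch at orig (6,3); cuts so far [(6, 3)]; region rows[4,8) x cols[2,4) = 4x2
Op 7 cut(1, 1): punch at orig (5,3); cuts so far [(5, 3), (6, 3)]; region rows[4,8) x cols[2,4) = 4x2
Op 8 cut(2, 0): punch at orig (6,2); cuts so far [(5, 3), (6, 2), (6, 3)]; region rows[4,8) x cols[2,4) = 4x2
Op 9 cut(3, 1): punch at orig (7,3); cuts so far [(5, 3), (6, 2), (6, 3), (7, 3)]; region rows[4,8) x cols[2,4) = 4x2
Unfold 1 (reflect across h@4): 8 holes -> [(0, 3), (1, 2), (1, 3), (2, 3), (5, 3), (6, 2), (6, 3), (7, 3)]
Unfold 2 (reflect across h@8): 16 holes -> [(0, 3), (1, 2), (1, 3), (2, 3), (5, 3), (6, 2), (6, 3), (7, 3), (8, 3), (9, 2), (9, 3), (10, 3), (13, 3), (14, 2), (14, 3), (15, 3)]
Unfold 3 (reflect across v@2): 32 holes -> [(0, 0), (0, 3), (1, 0), (1, 1), (1, 2), (1, 3), (2, 0), (2, 3), (5, 0), (5, 3), (6, 0), (6, 1), (6, 2), (6, 3), (7, 0), (7, 3), (8, 0), (8, 3), (9, 0), (9, 1), (9, 2), (9, 3), (10, 0), (10, 3), (13, 0), (13, 3), (14, 0), (14, 1), (14, 2), (14, 3), (15, 0), (15, 3)]
Unfold 4 (reflect across h@16): 64 holes -> [(0, 0), (0, 3), (1, 0), (1, 1), (1, 2), (1, 3), (2, 0), (2, 3), (5, 0), (5, 3), (6, 0), (6, 1), (6, 2), (6, 3), (7, 0), (7, 3), (8, 0), (8, 3), (9, 0), (9, 1), (9, 2), (9, 3), (10, 0), (10, 3), (13, 0), (13, 3), (14, 0), (14, 1), (14, 2), (14, 3), (15, 0), (15, 3), (16, 0), (16, 3), (17, 0), (17, 1), (17, 2), (17, 3), (18, 0), (18, 3), (21, 0), (21, 3), (22, 0), (22, 1), (22, 2), (22, 3), (23, 0), (23, 3), (24, 0), (24, 3), (25, 0), (25, 1), (25, 2), (25, 3), (26, 0), (26, 3), (29, 0), (29, 3), (30, 0), (30, 1), (30, 2), (30, 3), (31, 0), (31, 3)]
Unfold 5 (reflect across v@4): 128 holes -> [(0, 0), (0, 3), (0, 4), (0, 7), (1, 0), (1, 1), (1, 2), (1, 3), (1, 4), (1, 5), (1, 6), (1, 7), (2, 0), (2, 3), (2, 4), (2, 7), (5, 0), (5, 3), (5, 4), (5, 7), (6, 0), (6, 1), (6, 2), (6, 3), (6, 4), (6, 5), (6, 6), (6, 7), (7, 0), (7, 3), (7, 4), (7, 7), (8, 0), (8, 3), (8, 4), (8, 7), (9, 0), (9, 1), (9, 2), (9, 3), (9, 4), (9, 5), (9, 6), (9, 7), (10, 0), (10, 3), (10, 4), (10, 7), (13, 0), (13, 3), (13, 4), (13, 7), (14, 0), (14, 1), (14, 2), (14, 3), (14, 4), (14, 5), (14, 6), (14, 7), (15, 0), (15, 3), (15, 4), (15, 7), (16, 0), (16, 3), (16, 4), (16, 7), (17, 0), (17, 1), (17, 2), (17, 3), (17, 4), (17, 5), (17, 6), (17, 7), (18, 0), (18, 3), (18, 4), (18, 7), (21, 0), (21, 3), (21, 4), (21, 7), (22, 0), (22, 1), (22, 2), (22, 3), (22, 4), (22, 5), (22, 6), (22, 7), (23, 0), (23, 3), (23, 4), (23, 7), (24, 0), (24, 3), (24, 4), (24, 7), (25, 0), (25, 1), (25, 2), (25, 3), (25, 4), (25, 5), (25, 6), (25, 7), (26, 0), (26, 3), (26, 4), (26, 7), (29, 0), (29, 3), (29, 4), (29, 7), (30, 0), (30, 1), (30, 2), (30, 3), (30, 4), (30, 5), (30, 6), (30, 7), (31, 0), (31, 3), (31, 4), (31, 7)]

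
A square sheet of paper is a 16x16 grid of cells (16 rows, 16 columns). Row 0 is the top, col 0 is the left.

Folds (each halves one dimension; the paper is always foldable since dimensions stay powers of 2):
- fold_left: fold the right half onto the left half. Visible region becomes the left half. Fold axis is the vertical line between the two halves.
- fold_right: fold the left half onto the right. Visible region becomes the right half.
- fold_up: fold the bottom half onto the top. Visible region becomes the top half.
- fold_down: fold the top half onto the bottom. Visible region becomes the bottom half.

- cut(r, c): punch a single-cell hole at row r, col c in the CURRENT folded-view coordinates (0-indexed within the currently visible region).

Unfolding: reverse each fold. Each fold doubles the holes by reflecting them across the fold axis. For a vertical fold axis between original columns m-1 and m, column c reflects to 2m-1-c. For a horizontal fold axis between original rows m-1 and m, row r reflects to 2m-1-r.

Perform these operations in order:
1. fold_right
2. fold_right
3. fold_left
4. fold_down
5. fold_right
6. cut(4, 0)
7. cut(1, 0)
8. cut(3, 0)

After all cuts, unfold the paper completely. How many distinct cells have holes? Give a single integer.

Op 1 fold_right: fold axis v@8; visible region now rows[0,16) x cols[8,16) = 16x8
Op 2 fold_right: fold axis v@12; visible region now rows[0,16) x cols[12,16) = 16x4
Op 3 fold_left: fold axis v@14; visible region now rows[0,16) x cols[12,14) = 16x2
Op 4 fold_down: fold axis h@8; visible region now rows[8,16) x cols[12,14) = 8x2
Op 5 fold_right: fold axis v@13; visible region now rows[8,16) x cols[13,14) = 8x1
Op 6 cut(4, 0): punch at orig (12,13); cuts so far [(12, 13)]; region rows[8,16) x cols[13,14) = 8x1
Op 7 cut(1, 0): punch at orig (9,13); cuts so far [(9, 13), (12, 13)]; region rows[8,16) x cols[13,14) = 8x1
Op 8 cut(3, 0): punch at orig (11,13); cuts so far [(9, 13), (11, 13), (12, 13)]; region rows[8,16) x cols[13,14) = 8x1
Unfold 1 (reflect across v@13): 6 holes -> [(9, 12), (9, 13), (11, 12), (11, 13), (12, 12), (12, 13)]
Unfold 2 (reflect across h@8): 12 holes -> [(3, 12), (3, 13), (4, 12), (4, 13), (6, 12), (6, 13), (9, 12), (9, 13), (11, 12), (11, 13), (12, 12), (12, 13)]
Unfold 3 (reflect across v@14): 24 holes -> [(3, 12), (3, 13), (3, 14), (3, 15), (4, 12), (4, 13), (4, 14), (4, 15), (6, 12), (6, 13), (6, 14), (6, 15), (9, 12), (9, 13), (9, 14), (9, 15), (11, 12), (11, 13), (11, 14), (11, 15), (12, 12), (12, 13), (12, 14), (12, 15)]
Unfold 4 (reflect across v@12): 48 holes -> [(3, 8), (3, 9), (3, 10), (3, 11), (3, 12), (3, 13), (3, 14), (3, 15), (4, 8), (4, 9), (4, 10), (4, 11), (4, 12), (4, 13), (4, 14), (4, 15), (6, 8), (6, 9), (6, 10), (6, 11), (6, 12), (6, 13), (6, 14), (6, 15), (9, 8), (9, 9), (9, 10), (9, 11), (9, 12), (9, 13), (9, 14), (9, 15), (11, 8), (11, 9), (11, 10), (11, 11), (11, 12), (11, 13), (11, 14), (11, 15), (12, 8), (12, 9), (12, 10), (12, 11), (12, 12), (12, 13), (12, 14), (12, 15)]
Unfold 5 (reflect across v@8): 96 holes -> [(3, 0), (3, 1), (3, 2), (3, 3), (3, 4), (3, 5), (3, 6), (3, 7), (3, 8), (3, 9), (3, 10), (3, 11), (3, 12), (3, 13), (3, 14), (3, 15), (4, 0), (4, 1), (4, 2), (4, 3), (4, 4), (4, 5), (4, 6), (4, 7), (4, 8), (4, 9), (4, 10), (4, 11), (4, 12), (4, 13), (4, 14), (4, 15), (6, 0), (6, 1), (6, 2), (6, 3), (6, 4), (6, 5), (6, 6), (6, 7), (6, 8), (6, 9), (6, 10), (6, 11), (6, 12), (6, 13), (6, 14), (6, 15), (9, 0), (9, 1), (9, 2), (9, 3), (9, 4), (9, 5), (9, 6), (9, 7), (9, 8), (9, 9), (9, 10), (9, 11), (9, 12), (9, 13), (9, 14), (9, 15), (11, 0), (11, 1), (11, 2), (11, 3), (11, 4), (11, 5), (11, 6), (11, 7), (11, 8), (11, 9), (11, 10), (11, 11), (11, 12), (11, 13), (11, 14), (11, 15), (12, 0), (12, 1), (12, 2), (12, 3), (12, 4), (12, 5), (12, 6), (12, 7), (12, 8), (12, 9), (12, 10), (12, 11), (12, 12), (12, 13), (12, 14), (12, 15)]

Answer: 96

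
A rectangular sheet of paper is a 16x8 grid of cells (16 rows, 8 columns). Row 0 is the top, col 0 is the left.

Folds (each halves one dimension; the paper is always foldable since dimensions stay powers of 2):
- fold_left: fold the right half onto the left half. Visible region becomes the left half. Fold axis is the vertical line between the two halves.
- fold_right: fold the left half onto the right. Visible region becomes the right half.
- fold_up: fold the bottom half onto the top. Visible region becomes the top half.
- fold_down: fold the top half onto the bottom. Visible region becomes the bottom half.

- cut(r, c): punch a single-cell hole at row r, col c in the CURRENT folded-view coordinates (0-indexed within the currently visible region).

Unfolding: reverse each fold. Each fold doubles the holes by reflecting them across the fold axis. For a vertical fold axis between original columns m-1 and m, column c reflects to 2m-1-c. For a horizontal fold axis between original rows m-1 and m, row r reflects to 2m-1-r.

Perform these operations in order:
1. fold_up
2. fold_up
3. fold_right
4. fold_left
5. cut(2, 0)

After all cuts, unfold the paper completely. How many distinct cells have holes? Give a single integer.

Op 1 fold_up: fold axis h@8; visible region now rows[0,8) x cols[0,8) = 8x8
Op 2 fold_up: fold axis h@4; visible region now rows[0,4) x cols[0,8) = 4x8
Op 3 fold_right: fold axis v@4; visible region now rows[0,4) x cols[4,8) = 4x4
Op 4 fold_left: fold axis v@6; visible region now rows[0,4) x cols[4,6) = 4x2
Op 5 cut(2, 0): punch at orig (2,4); cuts so far [(2, 4)]; region rows[0,4) x cols[4,6) = 4x2
Unfold 1 (reflect across v@6): 2 holes -> [(2, 4), (2, 7)]
Unfold 2 (reflect across v@4): 4 holes -> [(2, 0), (2, 3), (2, 4), (2, 7)]
Unfold 3 (reflect across h@4): 8 holes -> [(2, 0), (2, 3), (2, 4), (2, 7), (5, 0), (5, 3), (5, 4), (5, 7)]
Unfold 4 (reflect across h@8): 16 holes -> [(2, 0), (2, 3), (2, 4), (2, 7), (5, 0), (5, 3), (5, 4), (5, 7), (10, 0), (10, 3), (10, 4), (10, 7), (13, 0), (13, 3), (13, 4), (13, 7)]

Answer: 16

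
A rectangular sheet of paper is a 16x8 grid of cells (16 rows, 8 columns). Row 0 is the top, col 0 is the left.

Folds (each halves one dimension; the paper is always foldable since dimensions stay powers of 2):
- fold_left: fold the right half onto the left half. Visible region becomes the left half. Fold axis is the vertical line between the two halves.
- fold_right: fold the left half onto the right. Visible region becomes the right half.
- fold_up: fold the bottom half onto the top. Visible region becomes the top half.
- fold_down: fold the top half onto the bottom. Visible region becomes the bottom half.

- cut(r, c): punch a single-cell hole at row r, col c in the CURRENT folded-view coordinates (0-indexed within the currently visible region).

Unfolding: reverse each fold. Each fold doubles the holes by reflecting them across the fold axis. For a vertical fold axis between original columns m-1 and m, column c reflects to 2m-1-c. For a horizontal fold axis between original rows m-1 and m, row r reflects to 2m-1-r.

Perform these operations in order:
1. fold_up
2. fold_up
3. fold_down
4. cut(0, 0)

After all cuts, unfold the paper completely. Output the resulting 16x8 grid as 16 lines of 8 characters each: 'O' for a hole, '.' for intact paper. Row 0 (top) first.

Answer: ........
O.......
O.......
........
........
O.......
O.......
........
........
O.......
O.......
........
........
O.......
O.......
........

Derivation:
Op 1 fold_up: fold axis h@8; visible region now rows[0,8) x cols[0,8) = 8x8
Op 2 fold_up: fold axis h@4; visible region now rows[0,4) x cols[0,8) = 4x8
Op 3 fold_down: fold axis h@2; visible region now rows[2,4) x cols[0,8) = 2x8
Op 4 cut(0, 0): punch at orig (2,0); cuts so far [(2, 0)]; region rows[2,4) x cols[0,8) = 2x8
Unfold 1 (reflect across h@2): 2 holes -> [(1, 0), (2, 0)]
Unfold 2 (reflect across h@4): 4 holes -> [(1, 0), (2, 0), (5, 0), (6, 0)]
Unfold 3 (reflect across h@8): 8 holes -> [(1, 0), (2, 0), (5, 0), (6, 0), (9, 0), (10, 0), (13, 0), (14, 0)]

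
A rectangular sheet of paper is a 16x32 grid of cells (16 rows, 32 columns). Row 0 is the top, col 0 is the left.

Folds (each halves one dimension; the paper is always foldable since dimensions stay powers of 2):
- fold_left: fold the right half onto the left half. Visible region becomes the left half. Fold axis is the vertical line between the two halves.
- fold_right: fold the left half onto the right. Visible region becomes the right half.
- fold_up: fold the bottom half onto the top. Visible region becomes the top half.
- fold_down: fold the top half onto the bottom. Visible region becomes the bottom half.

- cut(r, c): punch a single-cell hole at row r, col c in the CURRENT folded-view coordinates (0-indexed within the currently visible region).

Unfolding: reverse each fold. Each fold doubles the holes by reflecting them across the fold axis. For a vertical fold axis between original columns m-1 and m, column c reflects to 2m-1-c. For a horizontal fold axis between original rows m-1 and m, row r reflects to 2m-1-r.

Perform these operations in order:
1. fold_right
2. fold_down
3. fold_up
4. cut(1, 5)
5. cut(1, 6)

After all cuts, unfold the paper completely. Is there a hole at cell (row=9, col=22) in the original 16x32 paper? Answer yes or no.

Op 1 fold_right: fold axis v@16; visible region now rows[0,16) x cols[16,32) = 16x16
Op 2 fold_down: fold axis h@8; visible region now rows[8,16) x cols[16,32) = 8x16
Op 3 fold_up: fold axis h@12; visible region now rows[8,12) x cols[16,32) = 4x16
Op 4 cut(1, 5): punch at orig (9,21); cuts so far [(9, 21)]; region rows[8,12) x cols[16,32) = 4x16
Op 5 cut(1, 6): punch at orig (9,22); cuts so far [(9, 21), (9, 22)]; region rows[8,12) x cols[16,32) = 4x16
Unfold 1 (reflect across h@12): 4 holes -> [(9, 21), (9, 22), (14, 21), (14, 22)]
Unfold 2 (reflect across h@8): 8 holes -> [(1, 21), (1, 22), (6, 21), (6, 22), (9, 21), (9, 22), (14, 21), (14, 22)]
Unfold 3 (reflect across v@16): 16 holes -> [(1, 9), (1, 10), (1, 21), (1, 22), (6, 9), (6, 10), (6, 21), (6, 22), (9, 9), (9, 10), (9, 21), (9, 22), (14, 9), (14, 10), (14, 21), (14, 22)]
Holes: [(1, 9), (1, 10), (1, 21), (1, 22), (6, 9), (6, 10), (6, 21), (6, 22), (9, 9), (9, 10), (9, 21), (9, 22), (14, 9), (14, 10), (14, 21), (14, 22)]

Answer: yes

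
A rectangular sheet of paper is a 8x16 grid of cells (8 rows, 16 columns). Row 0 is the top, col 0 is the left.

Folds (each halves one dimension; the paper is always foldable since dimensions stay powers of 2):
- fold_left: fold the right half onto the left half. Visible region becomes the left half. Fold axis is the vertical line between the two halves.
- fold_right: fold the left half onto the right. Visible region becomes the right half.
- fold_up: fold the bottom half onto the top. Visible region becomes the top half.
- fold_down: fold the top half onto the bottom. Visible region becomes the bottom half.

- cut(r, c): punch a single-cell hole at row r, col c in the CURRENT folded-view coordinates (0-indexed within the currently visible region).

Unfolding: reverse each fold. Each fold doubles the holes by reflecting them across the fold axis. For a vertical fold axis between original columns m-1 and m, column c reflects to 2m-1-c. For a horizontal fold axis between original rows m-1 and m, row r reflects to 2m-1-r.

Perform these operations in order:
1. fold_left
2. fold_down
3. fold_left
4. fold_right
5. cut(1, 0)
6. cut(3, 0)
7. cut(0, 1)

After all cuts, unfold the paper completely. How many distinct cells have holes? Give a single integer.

Op 1 fold_left: fold axis v@8; visible region now rows[0,8) x cols[0,8) = 8x8
Op 2 fold_down: fold axis h@4; visible region now rows[4,8) x cols[0,8) = 4x8
Op 3 fold_left: fold axis v@4; visible region now rows[4,8) x cols[0,4) = 4x4
Op 4 fold_right: fold axis v@2; visible region now rows[4,8) x cols[2,4) = 4x2
Op 5 cut(1, 0): punch at orig (5,2); cuts so far [(5, 2)]; region rows[4,8) x cols[2,4) = 4x2
Op 6 cut(3, 0): punch at orig (7,2); cuts so far [(5, 2), (7, 2)]; region rows[4,8) x cols[2,4) = 4x2
Op 7 cut(0, 1): punch at orig (4,3); cuts so far [(4, 3), (5, 2), (7, 2)]; region rows[4,8) x cols[2,4) = 4x2
Unfold 1 (reflect across v@2): 6 holes -> [(4, 0), (4, 3), (5, 1), (5, 2), (7, 1), (7, 2)]
Unfold 2 (reflect across v@4): 12 holes -> [(4, 0), (4, 3), (4, 4), (4, 7), (5, 1), (5, 2), (5, 5), (5, 6), (7, 1), (7, 2), (7, 5), (7, 6)]
Unfold 3 (reflect across h@4): 24 holes -> [(0, 1), (0, 2), (0, 5), (0, 6), (2, 1), (2, 2), (2, 5), (2, 6), (3, 0), (3, 3), (3, 4), (3, 7), (4, 0), (4, 3), (4, 4), (4, 7), (5, 1), (5, 2), (5, 5), (5, 6), (7, 1), (7, 2), (7, 5), (7, 6)]
Unfold 4 (reflect across v@8): 48 holes -> [(0, 1), (0, 2), (0, 5), (0, 6), (0, 9), (0, 10), (0, 13), (0, 14), (2, 1), (2, 2), (2, 5), (2, 6), (2, 9), (2, 10), (2, 13), (2, 14), (3, 0), (3, 3), (3, 4), (3, 7), (3, 8), (3, 11), (3, 12), (3, 15), (4, 0), (4, 3), (4, 4), (4, 7), (4, 8), (4, 11), (4, 12), (4, 15), (5, 1), (5, 2), (5, 5), (5, 6), (5, 9), (5, 10), (5, 13), (5, 14), (7, 1), (7, 2), (7, 5), (7, 6), (7, 9), (7, 10), (7, 13), (7, 14)]

Answer: 48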